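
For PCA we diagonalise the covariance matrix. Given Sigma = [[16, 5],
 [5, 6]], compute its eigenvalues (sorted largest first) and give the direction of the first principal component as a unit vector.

Step 1 — characteristic polynomial of 2×2 Sigma:
  det(Sigma - λI) = λ² - trace · λ + det = 0.
  trace = 16 + 6 = 22, det = 16·6 - (5)² = 71.
Step 2 — discriminant:
  Δ = trace² - 4·det = 484 - 284 = 200.
Step 3 — eigenvalues:
  λ = (trace ± √Δ)/2 = (22 ± 14.1421)/2,
  λ_1 = 18.0711,  λ_2 = 3.9289.

Step 4 — unit eigenvector for λ_1: solve (Sigma - λ_1 I)v = 0. First row:
  (16 - 18.0711)·v_x + (5)·v_y = 0, i.e. (-2.0711)·v_x + (5)·v_y = 0,
  so v ∝ (b, λ_1 - a) = (5, 2.0711) = u.
  ||u|| = √((5)² + (2.0711)²) = √(29.2893) ≈ 5.412,
  v_1 = u/||u|| ≈ (0.9239, 0.3827) (||v_1|| = 1).

λ_1 = 18.0711,  λ_2 = 3.9289;  v_1 ≈ (0.9239, 0.3827)


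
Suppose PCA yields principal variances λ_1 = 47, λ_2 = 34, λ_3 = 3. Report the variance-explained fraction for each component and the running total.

Step 1 — total variance = trace(Sigma) = Σ λ_i = 47 + 34 + 3 = 84.

Step 2 — fraction explained by component i = λ_i / Σ λ:
  PC1: 47/84 = 0.5595
  PC2: 34/84 = 0.4048
  PC3: 3/84 = 0.0357

Step 3 — cumulative fraction after k components = (λ_1 + ... + λ_k) / Σ λ:
  k = 1: 47/84 = 0.5595
  k = 2: (47 + 34)/84 = 81/84 = 0.9643
  k = 3: (47 + 34 + 3)/84 = 84/84 = 1

Summary (fraction, with percent):

explained: PC1 0.5595 (55.95%), PC2 0.4048 (40.48%), PC3 0.0357 (3.57%);  cumulative: 0.5595, 0.9643, 1


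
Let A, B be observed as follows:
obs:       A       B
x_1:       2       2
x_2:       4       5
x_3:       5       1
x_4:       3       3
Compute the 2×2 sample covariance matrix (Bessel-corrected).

Step 1 — column means:
  mean(A) = (2 + 4 + 5 + 3) / 4 = 14/4 = 3.5
  mean(B) = (2 + 5 + 1 + 3) / 4 = 11/4 = 2.75

Step 2 — sample covariance S[i,j] = (1/(n-1)) · Σ_k (x_{k,i} - mean_i) · (x_{k,j} - mean_j), with n-1 = 3.
  S[A,A] = ((-1.5)·(-1.5) + (0.5)·(0.5) + (1.5)·(1.5) + (-0.5)·(-0.5)) / 3 = 5/3 = 1.6667
  S[A,B] = ((-1.5)·(-0.75) + (0.5)·(2.25) + (1.5)·(-1.75) + (-0.5)·(0.25)) / 3 = -0.5/3 = -0.1667
  S[B,B] = ((-0.75)·(-0.75) + (2.25)·(2.25) + (-1.75)·(-1.75) + (0.25)·(0.25)) / 3 = 8.75/3 = 2.9167

S is symmetric (S[j,i] = S[i,j]). Assembling:

S = [[1.6667, -0.1667],
 [-0.1667, 2.9167]]


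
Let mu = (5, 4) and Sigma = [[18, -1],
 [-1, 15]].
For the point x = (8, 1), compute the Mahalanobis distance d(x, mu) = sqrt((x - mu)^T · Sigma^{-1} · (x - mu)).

Step 1 — centre the observation: (x - mu) = (3, -3).

Step 2 — invert Sigma. det(Sigma) = 18·15 - (-1)² = 269.
  Sigma^{-1} = (1/det) · [[d, -b], [-b, a]] = [[0.0558, 0.0037],
 [0.0037, 0.0669]].

Step 3 — form the quadratic (x - mu)^T · Sigma^{-1} · (x - mu):
  Sigma^{-1} · (x - mu) = (0.1561, -0.1896).
  (x - mu)^T · [Sigma^{-1} · (x - mu)] = (3)·(0.1561) + (-3)·(-0.1896) = 1.0372.

Step 4 — take square root: d = √(1.0372) ≈ 1.0184.

d(x, mu) = √(1.0372) ≈ 1.0184


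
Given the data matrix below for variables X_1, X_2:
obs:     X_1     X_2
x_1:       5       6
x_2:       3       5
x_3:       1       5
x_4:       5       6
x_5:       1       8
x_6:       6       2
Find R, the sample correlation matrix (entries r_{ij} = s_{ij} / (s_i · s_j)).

Step 1 — column means:
  mean(X_1) = (5 + 3 + 1 + 5 + 1 + 6) / 6 = 21/6 = 3.5
  mean(X_2) = (6 + 5 + 5 + 6 + 8 + 2) / 6 = 32/6 = 5.3333

Step 2 — sample variances and covariances s[i,j] = (1/(n-1)) · Σ_k (x_{k,i} - mean_i) · (x_{k,j} - mean_j), with n-1 = 5:
  s[X_1,X_1] = ((1.5)·(1.5) + (-0.5)·(-0.5) + (-2.5)·(-2.5) + (1.5)·(1.5) + (-2.5)·(-2.5) + (2.5)·(2.5)) / 5 = 23.5/5 = 4.7
  s[X_1,X_2] = ((1.5)·(0.6667) + (-0.5)·(-0.3333) + (-2.5)·(-0.3333) + (1.5)·(0.6667) + (-2.5)·(2.6667) + (2.5)·(-3.3333)) / 5 = -12/5 = -2.4
  s[X_2,X_2] = ((0.6667)·(0.6667) + (-0.3333)·(-0.3333) + (-0.3333)·(-0.3333) + (0.6667)·(0.6667) + (2.6667)·(2.6667) + (-3.3333)·(-3.3333)) / 5 = 19.3333/5 = 3.8667
  Sample standard deviations s_i = √(s[i,i]):
  s(X_1) = √(4.7) = 2.1679
  s(X_2) = √(3.8667) = 1.9664

Step 3 — r_{ij} = s_{ij} / (s_i · s_j):
  r[X_1,X_1] = 1 (diagonal).
  r[X_1,X_2] = -2.4 / (2.1679 · 1.9664) = -2.4 / 4.263 = -0.563
  r[X_2,X_2] = 1 (diagonal).

R is symmetric with unit diagonal. Assembling:

R = [[1, -0.563],
 [-0.563, 1]]


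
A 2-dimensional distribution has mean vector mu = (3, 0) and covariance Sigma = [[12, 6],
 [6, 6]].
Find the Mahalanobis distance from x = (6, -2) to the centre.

Step 1 — centre the observation: (x - mu) = (3, -2).

Step 2 — invert Sigma. det(Sigma) = 12·6 - (6)² = 36.
  Sigma^{-1} = (1/det) · [[d, -b], [-b, a]] = [[0.1667, -0.1667],
 [-0.1667, 0.3333]].

Step 3 — form the quadratic (x - mu)^T · Sigma^{-1} · (x - mu):
  Sigma^{-1} · (x - mu) = (0.8333, -1.1667).
  (x - mu)^T · [Sigma^{-1} · (x - mu)] = (3)·(0.8333) + (-2)·(-1.1667) = 4.8333.

Step 4 — take square root: d = √(4.8333) ≈ 2.1985.

d(x, mu) = √(4.8333) ≈ 2.1985


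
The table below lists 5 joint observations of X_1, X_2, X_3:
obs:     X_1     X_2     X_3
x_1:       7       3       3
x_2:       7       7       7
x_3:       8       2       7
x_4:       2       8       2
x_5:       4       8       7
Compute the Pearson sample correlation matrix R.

Step 1 — column means:
  mean(X_1) = (7 + 7 + 8 + 2 + 4) / 5 = 28/5 = 5.6
  mean(X_2) = (3 + 7 + 2 + 8 + 8) / 5 = 28/5 = 5.6
  mean(X_3) = (3 + 7 + 7 + 2 + 7) / 5 = 26/5 = 5.2

Step 2 — sample variances and covariances s[i,j] = (1/(n-1)) · Σ_k (x_{k,i} - mean_i) · (x_{k,j} - mean_j), with n-1 = 4:
  s[X_1,X_1] = ((1.4)·(1.4) + (1.4)·(1.4) + (2.4)·(2.4) + (-3.6)·(-3.6) + (-1.6)·(-1.6)) / 4 = 25.2/4 = 6.3
  s[X_1,X_2] = ((1.4)·(-2.6) + (1.4)·(1.4) + (2.4)·(-3.6) + (-3.6)·(2.4) + (-1.6)·(2.4)) / 4 = -22.8/4 = -5.7
  s[X_1,X_3] = ((1.4)·(-2.2) + (1.4)·(1.8) + (2.4)·(1.8) + (-3.6)·(-3.2) + (-1.6)·(1.8)) / 4 = 12.4/4 = 3.1
  s[X_2,X_2] = ((-2.6)·(-2.6) + (1.4)·(1.4) + (-3.6)·(-3.6) + (2.4)·(2.4) + (2.4)·(2.4)) / 4 = 33.2/4 = 8.3
  s[X_2,X_3] = ((-2.6)·(-2.2) + (1.4)·(1.8) + (-3.6)·(1.8) + (2.4)·(-3.2) + (2.4)·(1.8)) / 4 = -1.6/4 = -0.4
  s[X_3,X_3] = ((-2.2)·(-2.2) + (1.8)·(1.8) + (1.8)·(1.8) + (-3.2)·(-3.2) + (1.8)·(1.8)) / 4 = 24.8/4 = 6.2
  Sample standard deviations s_i = √(s[i,i]):
  s(X_1) = √(6.3) = 2.51
  s(X_2) = √(8.3) = 2.881
  s(X_3) = √(6.2) = 2.49

Step 3 — r_{ij} = s_{ij} / (s_i · s_j):
  r[X_1,X_1] = 1 (diagonal).
  r[X_1,X_2] = -5.7 / (2.51 · 2.881) = -5.7 / 7.2312 = -0.7883
  r[X_1,X_3] = 3.1 / (2.51 · 2.49) = 3.1 / 6.2498 = 0.496
  r[X_2,X_2] = 1 (diagonal).
  r[X_2,X_3] = -0.4 / (2.881 · 2.49) = -0.4 / 7.1736 = -0.0558
  r[X_3,X_3] = 1 (diagonal).

R is symmetric with unit diagonal. Assembling:

R = [[1, -0.7883, 0.496],
 [-0.7883, 1, -0.0558],
 [0.496, -0.0558, 1]]


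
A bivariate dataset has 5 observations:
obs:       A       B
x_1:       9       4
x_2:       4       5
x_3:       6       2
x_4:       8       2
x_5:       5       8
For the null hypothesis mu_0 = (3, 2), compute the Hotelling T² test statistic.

Step 1 — sample mean vector:
  mean(A) = (9 + 4 + 6 + 8 + 5) / 5 = 32/5 = 6.4
  mean(B) = (4 + 5 + 2 + 2 + 8) / 5 = 21/5 = 4.2
  x̄ = (6.4, 4.2),  deviation x̄ - mu_0 = (6.4, 4.2) - (3, 2) = (3.4, 2.2).

Step 2 — sample covariance matrix, S[i,j] = (1/(n-1)) · Σ_k (x_{k,i} - mean_i) · (x_{k,j} - mean_j), divisor n-1 = 4:
  S[A,A] = ((2.6)·(2.6) + (-2.4)·(-2.4) + (-0.4)·(-0.4) + (1.6)·(1.6) + (-1.4)·(-1.4)) / 4 = 17.2/4 = 4.3
  S[A,B] = ((2.6)·(-0.2) + (-2.4)·(0.8) + (-0.4)·(-2.2) + (1.6)·(-2.2) + (-1.4)·(3.8)) / 4 = -10.4/4 = -2.6
  S[B,B] = ((-0.2)·(-0.2) + (0.8)·(0.8) + (-2.2)·(-2.2) + (-2.2)·(-2.2) + (3.8)·(3.8)) / 4 = 24.8/4 = 6.2
  S = [[4.3, -2.6],
 [-2.6, 6.2]].

Step 3 — invert S. det(S) = 4.3·6.2 - (-2.6)² = 19.9.
  S^{-1} = (1/det) · [[d, -b], [-b, a]] = [[0.3116, 0.1307],
 [0.1307, 0.2161]].

Step 4 — quadratic form (x̄ - mu_0)^T · S^{-1} · (x̄ - mu_0):
  S^{-1} · (x̄ - mu_0) = (1.3467, 0.9196),
  (x̄ - mu_0)^T · [...] = (3.4)·(1.3467) + (2.2)·(0.9196) = 6.602.

Step 5 — scale by n: T² = 5 · 6.602 = 33.0101.

T² ≈ 33.0101


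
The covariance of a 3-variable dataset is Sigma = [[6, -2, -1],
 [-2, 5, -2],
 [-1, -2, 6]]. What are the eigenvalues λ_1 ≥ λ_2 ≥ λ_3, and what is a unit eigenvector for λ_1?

Step 1 — characteristic polynomial p(λ) = det(λI - Sigma) = λ³ - tr·λ² + c_1·λ - det, where tr = trace, c_1 = sum of the principal 2×2 minors, det = det(Sigma):
  tr = 6 + 5 + 6 = 17,
  c_1 = (6·5 - (-2)²) + (6·6 - (-1)²) + (5·6 - (-2)²) = 26 + 35 + 26 = 87,
  det = 6·(5·6 - (-2)²) - (-2)·((-2)·6 - (-2)·(-1)) + (-1)·((-2)·(-2) - 5·(-1)) = 6·(26) - (-2)·(-14) + (-1)·(9) = 119.
  So p(λ) = λ³ - 17λ² + 87λ - 119.
Step 2 — look for an integer root (rational root theorem: any rational root is an integer divisor of 119). Testing λ = 7:
  p(7) = 343 - 833 + 609 - 119 = 0  ✓
  Dividing out (λ - 7): p(λ) = (λ - 7)(λ² - 10λ + 17).
Step 3 — remaining eigenvalues from the quadratic λ² - 10λ + 17 = 0:
  Δ = 10² - 4·17 = 100 - 68 = 32,  λ = (10 ± √32)/2 = (10 ± 5.6569)/2 ≈ 7.8284 or 2.1716.
  Sorted: λ_1 = 7.8284,  λ_2 = 7,  λ_3 = 2.1716  (check: sum = 17 = tr ✓).

Step 4 — unit eigenvector for λ_1 ≈ 7.8284: v spans the null space of (Sigma - λ_1 I), whose rows are
  r_1 = (-1.8284, -2, -1),  r_2 = (-2, -2.8284, -2),  r_3 = (-1, -2, -1.8284).
  v is orthogonal to every row, so take v ∝ r_1 × r_2 = ((-2)·(-2) - (-1)·(-2.8284), (-1)·(-2) - (-1.8284)·(-2), (-1.8284)·(-2.8284) - (-2)·(-2)) ≈ (1.1716, -1.6569, 1.1716).
  Let u = (1.1716, -1.6569, 1.1716).
  ||u|| = √((1.1716)² + (-1.6569)² + (1.1716)²) = √(5.4903) ≈ 2.3431,  v_1 = u/||u|| ≈ (0.5, -0.7071, 0.5) (||v_1|| = 1).

λ_1 = 7.8284,  λ_2 = 7,  λ_3 = 2.1716;  v_1 ≈ (0.5, -0.7071, 0.5)


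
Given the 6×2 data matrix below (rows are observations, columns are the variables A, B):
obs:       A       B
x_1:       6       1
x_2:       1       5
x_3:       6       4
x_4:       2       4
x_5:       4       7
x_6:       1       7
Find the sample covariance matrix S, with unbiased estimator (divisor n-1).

Step 1 — column means:
  mean(A) = (6 + 1 + 6 + 2 + 4 + 1) / 6 = 20/6 = 3.3333
  mean(B) = (1 + 5 + 4 + 4 + 7 + 7) / 6 = 28/6 = 4.6667

Step 2 — sample covariance S[i,j] = (1/(n-1)) · Σ_k (x_{k,i} - mean_i) · (x_{k,j} - mean_j), with n-1 = 5.
  S[A,A] = ((2.6667)·(2.6667) + (-2.3333)·(-2.3333) + (2.6667)·(2.6667) + (-1.3333)·(-1.3333) + (0.6667)·(0.6667) + (-2.3333)·(-2.3333)) / 5 = 27.3333/5 = 5.4667
  S[A,B] = ((2.6667)·(-3.6667) + (-2.3333)·(0.3333) + (2.6667)·(-0.6667) + (-1.3333)·(-0.6667) + (0.6667)·(2.3333) + (-2.3333)·(2.3333)) / 5 = -15.3333/5 = -3.0667
  S[B,B] = ((-3.6667)·(-3.6667) + (0.3333)·(0.3333) + (-0.6667)·(-0.6667) + (-0.6667)·(-0.6667) + (2.3333)·(2.3333) + (2.3333)·(2.3333)) / 5 = 25.3333/5 = 5.0667

S is symmetric (S[j,i] = S[i,j]). Assembling:

S = [[5.4667, -3.0667],
 [-3.0667, 5.0667]]


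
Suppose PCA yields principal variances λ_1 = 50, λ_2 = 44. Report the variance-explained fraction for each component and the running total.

Step 1 — total variance = trace(Sigma) = Σ λ_i = 50 + 44 = 94.

Step 2 — fraction explained by component i = λ_i / Σ λ:
  PC1: 50/94 = 0.5319
  PC2: 44/94 = 0.4681

Step 3 — cumulative fraction after k components = (λ_1 + ... + λ_k) / Σ λ:
  k = 1: 50/94 = 0.5319
  k = 2: (50 + 44)/94 = 94/94 = 1

Summary (fraction, with percent):

explained: PC1 0.5319 (53.19%), PC2 0.4681 (46.81%);  cumulative: 0.5319, 1


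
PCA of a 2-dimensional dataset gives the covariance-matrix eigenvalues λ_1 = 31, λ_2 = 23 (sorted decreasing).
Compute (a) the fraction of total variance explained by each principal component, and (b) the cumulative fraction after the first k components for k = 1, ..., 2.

Step 1 — total variance = trace(Sigma) = Σ λ_i = 31 + 23 = 54.

Step 2 — fraction explained by component i = λ_i / Σ λ:
  PC1: 31/54 = 0.5741
  PC2: 23/54 = 0.4259

Step 3 — cumulative fraction after k components = (λ_1 + ... + λ_k) / Σ λ:
  k = 1: 31/54 = 0.5741
  k = 2: (31 + 23)/54 = 54/54 = 1

Summary (fraction, with percent):

explained: PC1 0.5741 (57.41%), PC2 0.4259 (42.59%);  cumulative: 0.5741, 1


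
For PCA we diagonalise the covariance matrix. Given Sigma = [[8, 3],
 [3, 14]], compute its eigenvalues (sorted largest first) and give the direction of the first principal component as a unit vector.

Step 1 — characteristic polynomial of 2×2 Sigma:
  det(Sigma - λI) = λ² - trace · λ + det = 0.
  trace = 8 + 14 = 22, det = 8·14 - (3)² = 103.
Step 2 — discriminant:
  Δ = trace² - 4·det = 484 - 412 = 72.
Step 3 — eigenvalues:
  λ = (trace ± √Δ)/2 = (22 ± 8.4853)/2,
  λ_1 = 15.2426,  λ_2 = 6.7574.

Step 4 — unit eigenvector for λ_1: solve (Sigma - λ_1 I)v = 0. First row:
  (8 - 15.2426)·v_x + (3)·v_y = 0, i.e. (-7.2426)·v_x + (3)·v_y = 0,
  so v ∝ (b, λ_1 - a) = (3, 7.2426) = u.
  ||u|| = √((3)² + (7.2426)²) = √(61.4558) ≈ 7.8394,
  v_1 = u/||u|| ≈ (0.3827, 0.9239) (||v_1|| = 1).

λ_1 = 15.2426,  λ_2 = 6.7574;  v_1 ≈ (0.3827, 0.9239)


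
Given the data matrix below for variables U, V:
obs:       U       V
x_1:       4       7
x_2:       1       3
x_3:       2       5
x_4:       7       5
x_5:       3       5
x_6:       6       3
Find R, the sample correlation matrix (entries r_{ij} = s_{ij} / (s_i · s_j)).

Step 1 — column means:
  mean(U) = (4 + 1 + 2 + 7 + 3 + 6) / 6 = 23/6 = 3.8333
  mean(V) = (7 + 3 + 5 + 5 + 5 + 3) / 6 = 28/6 = 4.6667

Step 2 — sample variances and covariances s[i,j] = (1/(n-1)) · Σ_k (x_{k,i} - mean_i) · (x_{k,j} - mean_j), with n-1 = 5:
  s[U,U] = ((0.1667)·(0.1667) + (-2.8333)·(-2.8333) + (-1.8333)·(-1.8333) + (3.1667)·(3.1667) + (-0.8333)·(-0.8333) + (2.1667)·(2.1667)) / 5 = 26.8333/5 = 5.3667
  s[U,V] = ((0.1667)·(2.3333) + (-2.8333)·(-1.6667) + (-1.8333)·(0.3333) + (3.1667)·(0.3333) + (-0.8333)·(0.3333) + (2.1667)·(-1.6667)) / 5 = 1.6667/5 = 0.3333
  s[V,V] = ((2.3333)·(2.3333) + (-1.6667)·(-1.6667) + (0.3333)·(0.3333) + (0.3333)·(0.3333) + (0.3333)·(0.3333) + (-1.6667)·(-1.6667)) / 5 = 11.3333/5 = 2.2667
  Sample standard deviations s_i = √(s[i,i]):
  s(U) = √(5.3667) = 2.3166
  s(V) = √(2.2667) = 1.5055

Step 3 — r_{ij} = s_{ij} / (s_i · s_j):
  r[U,U] = 1 (diagonal).
  r[U,V] = 0.3333 / (2.3166 · 1.5055) = 0.3333 / 3.4878 = 0.0956
  r[V,V] = 1 (diagonal).

R is symmetric with unit diagonal. Assembling:

R = [[1, 0.0956],
 [0.0956, 1]]


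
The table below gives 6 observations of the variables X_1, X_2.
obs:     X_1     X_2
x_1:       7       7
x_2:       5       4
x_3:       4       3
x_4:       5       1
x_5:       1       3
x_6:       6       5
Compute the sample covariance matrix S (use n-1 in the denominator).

Step 1 — column means:
  mean(X_1) = (7 + 5 + 4 + 5 + 1 + 6) / 6 = 28/6 = 4.6667
  mean(X_2) = (7 + 4 + 3 + 1 + 3 + 5) / 6 = 23/6 = 3.8333

Step 2 — sample covariance S[i,j] = (1/(n-1)) · Σ_k (x_{k,i} - mean_i) · (x_{k,j} - mean_j), with n-1 = 5.
  S[X_1,X_1] = ((2.3333)·(2.3333) + (0.3333)·(0.3333) + (-0.6667)·(-0.6667) + (0.3333)·(0.3333) + (-3.6667)·(-3.6667) + (1.3333)·(1.3333)) / 5 = 21.3333/5 = 4.2667
  S[X_1,X_2] = ((2.3333)·(3.1667) + (0.3333)·(0.1667) + (-0.6667)·(-0.8333) + (0.3333)·(-2.8333) + (-3.6667)·(-0.8333) + (1.3333)·(1.1667)) / 5 = 11.6667/5 = 2.3333
  S[X_2,X_2] = ((3.1667)·(3.1667) + (0.1667)·(0.1667) + (-0.8333)·(-0.8333) + (-2.8333)·(-2.8333) + (-0.8333)·(-0.8333) + (1.1667)·(1.1667)) / 5 = 20.8333/5 = 4.1667

S is symmetric (S[j,i] = S[i,j]). Assembling:

S = [[4.2667, 2.3333],
 [2.3333, 4.1667]]


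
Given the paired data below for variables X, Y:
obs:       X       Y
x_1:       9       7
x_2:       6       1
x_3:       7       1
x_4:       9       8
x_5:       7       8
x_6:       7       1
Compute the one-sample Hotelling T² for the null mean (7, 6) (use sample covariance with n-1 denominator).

Step 1 — sample mean vector:
  mean(X) = (9 + 6 + 7 + 9 + 7 + 7) / 6 = 45/6 = 7.5
  mean(Y) = (7 + 1 + 1 + 8 + 8 + 1) / 6 = 26/6 = 4.3333
  x̄ = (7.5, 4.3333),  deviation x̄ - mu_0 = (7.5, 4.3333) - (7, 6) = (0.5, -1.6667).

Step 2 — sample covariance matrix, S[i,j] = (1/(n-1)) · Σ_k (x_{k,i} - mean_i) · (x_{k,j} - mean_j), divisor n-1 = 5:
  S[X,X] = ((1.5)·(1.5) + (-1.5)·(-1.5) + (-0.5)·(-0.5) + (1.5)·(1.5) + (-0.5)·(-0.5) + (-0.5)·(-0.5)) / 5 = 7.5/5 = 1.5
  S[X,Y] = ((1.5)·(2.6667) + (-1.5)·(-3.3333) + (-0.5)·(-3.3333) + (1.5)·(3.6667) + (-0.5)·(3.6667) + (-0.5)·(-3.3333)) / 5 = 16/5 = 3.2
  S[Y,Y] = ((2.6667)·(2.6667) + (-3.3333)·(-3.3333) + (-3.3333)·(-3.3333) + (3.6667)·(3.6667) + (3.6667)·(3.6667) + (-3.3333)·(-3.3333)) / 5 = 67.3333/5 = 13.4667
  S = [[1.5, 3.2],
 [3.2, 13.4667]].

Step 3 — invert S. det(S) = 1.5·13.4667 - (3.2)² = 9.96.
  S^{-1} = (1/det) · [[d, -b], [-b, a]] = [[1.3521, -0.3213],
 [-0.3213, 0.1506]].

Step 4 — quadratic form (x̄ - mu_0)^T · S^{-1} · (x̄ - mu_0):
  S^{-1} · (x̄ - mu_0) = (1.2115, -0.4116),
  (x̄ - mu_0)^T · [...] = (0.5)·(1.2115) + (-1.6667)·(-0.4116) = 1.2918.

Step 5 — scale by n: T² = 6 · 1.2918 = 7.751.

T² ≈ 7.751


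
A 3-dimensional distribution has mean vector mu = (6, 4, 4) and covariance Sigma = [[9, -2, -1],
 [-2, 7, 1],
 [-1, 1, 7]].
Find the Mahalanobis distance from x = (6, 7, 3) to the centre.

Step 1 — centre the observation: (x - mu) = (0, 3, -1).

Step 2 — invert Sigma (cofactor / det for 3×3, or solve directly):
  Sigma^{-1} = [[0.1197, 0.0324, 0.0125],
 [0.0324, 0.1546, -0.0175],
 [0.0125, -0.0175, 0.1471]].

Step 3 — form the quadratic (x - mu)^T · Sigma^{-1} · (x - mu):
  Sigma^{-1} · (x - mu) = (0.0848, 0.4813, -0.1995).
  (x - mu)^T · [Sigma^{-1} · (x - mu)] = (0)·(0.0848) + (3)·(0.4813) + (-1)·(-0.1995) = 1.6434.

Step 4 — take square root: d = √(1.6434) ≈ 1.2819.

d(x, mu) = √(1.6434) ≈ 1.2819


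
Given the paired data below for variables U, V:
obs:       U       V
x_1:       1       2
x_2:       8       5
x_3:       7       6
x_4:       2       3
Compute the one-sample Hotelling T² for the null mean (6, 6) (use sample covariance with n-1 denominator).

Step 1 — sample mean vector:
  mean(U) = (1 + 8 + 7 + 2) / 4 = 18/4 = 4.5
  mean(V) = (2 + 5 + 6 + 3) / 4 = 16/4 = 4
  x̄ = (4.5, 4),  deviation x̄ - mu_0 = (4.5, 4) - (6, 6) = (-1.5, -2).

Step 2 — sample covariance matrix, S[i,j] = (1/(n-1)) · Σ_k (x_{k,i} - mean_i) · (x_{k,j} - mean_j), divisor n-1 = 3:
  S[U,U] = ((-3.5)·(-3.5) + (3.5)·(3.5) + (2.5)·(2.5) + (-2.5)·(-2.5)) / 3 = 37/3 = 12.3333
  S[U,V] = ((-3.5)·(-2) + (3.5)·(1) + (2.5)·(2) + (-2.5)·(-1)) / 3 = 18/3 = 6
  S[V,V] = ((-2)·(-2) + (1)·(1) + (2)·(2) + (-1)·(-1)) / 3 = 10/3 = 3.3333
  S = [[12.3333, 6],
 [6, 3.3333]].

Step 3 — invert S. det(S) = 12.3333·3.3333 - (6)² = 5.1111.
  S^{-1} = (1/det) · [[d, -b], [-b, a]] = [[0.6522, -1.1739],
 [-1.1739, 2.413]].

Step 4 — quadratic form (x̄ - mu_0)^T · S^{-1} · (x̄ - mu_0):
  S^{-1} · (x̄ - mu_0) = (1.3696, -3.0652),
  (x̄ - mu_0)^T · [...] = (-1.5)·(1.3696) + (-2)·(-3.0652) = 4.0761.

Step 5 — scale by n: T² = 4 · 4.0761 = 16.3043.

T² ≈ 16.3043


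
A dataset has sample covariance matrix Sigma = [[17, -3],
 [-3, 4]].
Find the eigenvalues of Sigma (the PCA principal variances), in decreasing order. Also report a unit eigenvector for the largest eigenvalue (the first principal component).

Step 1 — characteristic polynomial of 2×2 Sigma:
  det(Sigma - λI) = λ² - trace · λ + det = 0.
  trace = 17 + 4 = 21, det = 17·4 - (-3)² = 59.
Step 2 — discriminant:
  Δ = trace² - 4·det = 441 - 236 = 205.
Step 3 — eigenvalues:
  λ = (trace ± √Δ)/2 = (21 ± 14.3178)/2,
  λ_1 = 17.6589,  λ_2 = 3.3411.

Step 4 — unit eigenvector for λ_1: solve (Sigma - λ_1 I)v = 0. First row:
  (17 - 17.6589)·v_x + (-3)·v_y = 0, i.e. (-0.6589)·v_x + (-3)·v_y = 0,
  so v ∝ (b, λ_1 - a) = (-3, 0.6589); multiply by -1 so the first entry is positive: u = (3, -0.6589).
  ||u|| = √((3)² + (-0.6589)²) = √(9.4342) ≈ 3.0715,
  v_1 = u/||u|| ≈ (0.9767, -0.2145) (||v_1|| = 1).

λ_1 = 17.6589,  λ_2 = 3.3411;  v_1 ≈ (0.9767, -0.2145)


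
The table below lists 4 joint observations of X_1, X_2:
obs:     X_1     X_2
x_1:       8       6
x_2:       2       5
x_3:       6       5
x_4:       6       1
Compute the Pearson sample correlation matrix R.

Step 1 — column means:
  mean(X_1) = (8 + 2 + 6 + 6) / 4 = 22/4 = 5.5
  mean(X_2) = (6 + 5 + 5 + 1) / 4 = 17/4 = 4.25

Step 2 — sample variances and covariances s[i,j] = (1/(n-1)) · Σ_k (x_{k,i} - mean_i) · (x_{k,j} - mean_j), with n-1 = 3:
  s[X_1,X_1] = ((2.5)·(2.5) + (-3.5)·(-3.5) + (0.5)·(0.5) + (0.5)·(0.5)) / 3 = 19/3 = 6.3333
  s[X_1,X_2] = ((2.5)·(1.75) + (-3.5)·(0.75) + (0.5)·(0.75) + (0.5)·(-3.25)) / 3 = 0.5/3 = 0.1667
  s[X_2,X_2] = ((1.75)·(1.75) + (0.75)·(0.75) + (0.75)·(0.75) + (-3.25)·(-3.25)) / 3 = 14.75/3 = 4.9167
  Sample standard deviations s_i = √(s[i,i]):
  s(X_1) = √(6.3333) = 2.5166
  s(X_2) = √(4.9167) = 2.2174

Step 3 — r_{ij} = s_{ij} / (s_i · s_j):
  r[X_1,X_1] = 1 (diagonal).
  r[X_1,X_2] = 0.1667 / (2.5166 · 2.2174) = 0.1667 / 5.5802 = 0.0299
  r[X_2,X_2] = 1 (diagonal).

R is symmetric with unit diagonal. Assembling:

R = [[1, 0.0299],
 [0.0299, 1]]


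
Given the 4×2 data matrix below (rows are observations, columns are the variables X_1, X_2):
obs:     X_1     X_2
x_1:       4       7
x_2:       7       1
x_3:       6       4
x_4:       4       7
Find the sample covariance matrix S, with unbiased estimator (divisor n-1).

Step 1 — column means:
  mean(X_1) = (4 + 7 + 6 + 4) / 4 = 21/4 = 5.25
  mean(X_2) = (7 + 1 + 4 + 7) / 4 = 19/4 = 4.75

Step 2 — sample covariance S[i,j] = (1/(n-1)) · Σ_k (x_{k,i} - mean_i) · (x_{k,j} - mean_j), with n-1 = 3.
  S[X_1,X_1] = ((-1.25)·(-1.25) + (1.75)·(1.75) + (0.75)·(0.75) + (-1.25)·(-1.25)) / 3 = 6.75/3 = 2.25
  S[X_1,X_2] = ((-1.25)·(2.25) + (1.75)·(-3.75) + (0.75)·(-0.75) + (-1.25)·(2.25)) / 3 = -12.75/3 = -4.25
  S[X_2,X_2] = ((2.25)·(2.25) + (-3.75)·(-3.75) + (-0.75)·(-0.75) + (2.25)·(2.25)) / 3 = 24.75/3 = 8.25

S is symmetric (S[j,i] = S[i,j]). Assembling:

S = [[2.25, -4.25],
 [-4.25, 8.25]]


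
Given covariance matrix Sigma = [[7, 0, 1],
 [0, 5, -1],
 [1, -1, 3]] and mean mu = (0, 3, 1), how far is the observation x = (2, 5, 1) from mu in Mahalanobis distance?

Step 1 — centre the observation: (x - mu) = (2, 2, 0).

Step 2 — invert Sigma (cofactor / det for 3×3, or solve directly):
  Sigma^{-1} = [[0.1505, -0.0108, -0.0538],
 [-0.0108, 0.2151, 0.0753],
 [-0.0538, 0.0753, 0.3763]].

Step 3 — form the quadratic (x - mu)^T · Sigma^{-1} · (x - mu):
  Sigma^{-1} · (x - mu) = (0.2796, 0.4086, 0.043).
  (x - mu)^T · [Sigma^{-1} · (x - mu)] = (2)·(0.2796) + (2)·(0.4086) + (0)·(0.043) = 1.3763.

Step 4 — take square root: d = √(1.3763) ≈ 1.1732.

d(x, mu) = √(1.3763) ≈ 1.1732


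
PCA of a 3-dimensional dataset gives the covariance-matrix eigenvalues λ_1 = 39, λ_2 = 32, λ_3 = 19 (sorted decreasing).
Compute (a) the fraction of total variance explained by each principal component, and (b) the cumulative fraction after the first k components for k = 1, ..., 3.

Step 1 — total variance = trace(Sigma) = Σ λ_i = 39 + 32 + 19 = 90.

Step 2 — fraction explained by component i = λ_i / Σ λ:
  PC1: 39/90 = 0.4333
  PC2: 32/90 = 0.3556
  PC3: 19/90 = 0.2111

Step 3 — cumulative fraction after k components = (λ_1 + ... + λ_k) / Σ λ:
  k = 1: 39/90 = 0.4333
  k = 2: (39 + 32)/90 = 71/90 = 0.7889
  k = 3: (39 + 32 + 19)/90 = 90/90 = 1

Summary (fraction, with percent):

explained: PC1 0.4333 (43.33%), PC2 0.3556 (35.56%), PC3 0.2111 (21.11%);  cumulative: 0.4333, 0.7889, 1


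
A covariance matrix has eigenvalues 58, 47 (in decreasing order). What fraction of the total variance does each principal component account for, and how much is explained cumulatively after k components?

Step 1 — total variance = trace(Sigma) = Σ λ_i = 58 + 47 = 105.

Step 2 — fraction explained by component i = λ_i / Σ λ:
  PC1: 58/105 = 0.5524
  PC2: 47/105 = 0.4476

Step 3 — cumulative fraction after k components = (λ_1 + ... + λ_k) / Σ λ:
  k = 1: 58/105 = 0.5524
  k = 2: (58 + 47)/105 = 105/105 = 1

Summary (fraction, with percent):

explained: PC1 0.5524 (55.24%), PC2 0.4476 (44.76%);  cumulative: 0.5524, 1


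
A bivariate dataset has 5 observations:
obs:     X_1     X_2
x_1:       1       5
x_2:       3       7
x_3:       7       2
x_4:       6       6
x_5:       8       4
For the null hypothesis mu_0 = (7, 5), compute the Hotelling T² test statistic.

Step 1 — sample mean vector:
  mean(X_1) = (1 + 3 + 7 + 6 + 8) / 5 = 25/5 = 5
  mean(X_2) = (5 + 7 + 2 + 6 + 4) / 5 = 24/5 = 4.8
  x̄ = (5, 4.8),  deviation x̄ - mu_0 = (5, 4.8) - (7, 5) = (-2, -0.2).

Step 2 — sample covariance matrix, S[i,j] = (1/(n-1)) · Σ_k (x_{k,i} - mean_i) · (x_{k,j} - mean_j), divisor n-1 = 4:
  S[X_1,X_1] = ((-4)·(-4) + (-2)·(-2) + (2)·(2) + (1)·(1) + (3)·(3)) / 4 = 34/4 = 8.5
  S[X_1,X_2] = ((-4)·(0.2) + (-2)·(2.2) + (2)·(-2.8) + (1)·(1.2) + (3)·(-0.8)) / 4 = -12/4 = -3
  S[X_2,X_2] = ((0.2)·(0.2) + (2.2)·(2.2) + (-2.8)·(-2.8) + (1.2)·(1.2) + (-0.8)·(-0.8)) / 4 = 14.8/4 = 3.7
  S = [[8.5, -3],
 [-3, 3.7]].

Step 3 — invert S. det(S) = 8.5·3.7 - (-3)² = 22.45.
  S^{-1} = (1/det) · [[d, -b], [-b, a]] = [[0.1648, 0.1336],
 [0.1336, 0.3786]].

Step 4 — quadratic form (x̄ - mu_0)^T · S^{-1} · (x̄ - mu_0):
  S^{-1} · (x̄ - mu_0) = (-0.3563, -0.343),
  (x̄ - mu_0)^T · [...] = (-2)·(-0.3563) + (-0.2)·(-0.343) = 0.7813.

Step 5 — scale by n: T² = 5 · 0.7813 = 3.9065.

T² ≈ 3.9065


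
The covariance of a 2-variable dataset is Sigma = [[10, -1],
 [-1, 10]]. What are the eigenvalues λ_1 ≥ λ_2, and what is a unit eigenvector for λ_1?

Step 1 — characteristic polynomial of 2×2 Sigma:
  det(Sigma - λI) = λ² - trace · λ + det = 0.
  trace = 10 + 10 = 20, det = 10·10 - (-1)² = 99.
Step 2 — discriminant:
  Δ = trace² - 4·det = 400 - 396 = 4.
Step 3 — eigenvalues:
  λ = (trace ± √Δ)/2 = (20 ± 2)/2,
  λ_1 = 11,  λ_2 = 9.

Step 4 — unit eigenvector for λ_1: solve (Sigma - λ_1 I)v = 0. First row:
  (10 - 11)·v_x + (-1)·v_y = 0, i.e. (-1)·v_x + (-1)·v_y = 0,
  so v ∝ (b, λ_1 - a) = (-1, 1); multiply by -1 so the first entry is positive: u = (1, -1).
  ||u|| = √((1)² + (-1)²) = √(2) ≈ 1.4142,
  v_1 = u/||u|| ≈ (0.7071, -0.7071) (||v_1|| = 1).

λ_1 = 11,  λ_2 = 9;  v_1 ≈ (0.7071, -0.7071)


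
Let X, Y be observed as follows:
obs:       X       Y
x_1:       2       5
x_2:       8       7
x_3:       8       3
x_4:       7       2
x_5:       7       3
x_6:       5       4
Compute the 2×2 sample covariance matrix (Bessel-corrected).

Step 1 — column means:
  mean(X) = (2 + 8 + 8 + 7 + 7 + 5) / 6 = 37/6 = 6.1667
  mean(Y) = (5 + 7 + 3 + 2 + 3 + 4) / 6 = 24/6 = 4

Step 2 — sample covariance S[i,j] = (1/(n-1)) · Σ_k (x_{k,i} - mean_i) · (x_{k,j} - mean_j), with n-1 = 5.
  S[X,X] = ((-4.1667)·(-4.1667) + (1.8333)·(1.8333) + (1.8333)·(1.8333) + (0.8333)·(0.8333) + (0.8333)·(0.8333) + (-1.1667)·(-1.1667)) / 5 = 26.8333/5 = 5.3667
  S[X,Y] = ((-4.1667)·(1) + (1.8333)·(3) + (1.8333)·(-1) + (0.8333)·(-2) + (0.8333)·(-1) + (-1.1667)·(0)) / 5 = -3/5 = -0.6
  S[Y,Y] = ((1)·(1) + (3)·(3) + (-1)·(-1) + (-2)·(-2) + (-1)·(-1) + (0)·(0)) / 5 = 16/5 = 3.2

S is symmetric (S[j,i] = S[i,j]). Assembling:

S = [[5.3667, -0.6],
 [-0.6, 3.2]]


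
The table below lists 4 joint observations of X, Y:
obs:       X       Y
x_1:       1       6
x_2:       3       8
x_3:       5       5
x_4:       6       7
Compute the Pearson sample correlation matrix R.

Step 1 — column means:
  mean(X) = (1 + 3 + 5 + 6) / 4 = 15/4 = 3.75
  mean(Y) = (6 + 8 + 5 + 7) / 4 = 26/4 = 6.5

Step 2 — sample variances and covariances s[i,j] = (1/(n-1)) · Σ_k (x_{k,i} - mean_i) · (x_{k,j} - mean_j), with n-1 = 3:
  s[X,X] = ((-2.75)·(-2.75) + (-0.75)·(-0.75) + (1.25)·(1.25) + (2.25)·(2.25)) / 3 = 14.75/3 = 4.9167
  s[X,Y] = ((-2.75)·(-0.5) + (-0.75)·(1.5) + (1.25)·(-1.5) + (2.25)·(0.5)) / 3 = -0.5/3 = -0.1667
  s[Y,Y] = ((-0.5)·(-0.5) + (1.5)·(1.5) + (-1.5)·(-1.5) + (0.5)·(0.5)) / 3 = 5/3 = 1.6667
  Sample standard deviations s_i = √(s[i,i]):
  s(X) = √(4.9167) = 2.2174
  s(Y) = √(1.6667) = 1.291

Step 3 — r_{ij} = s_{ij} / (s_i · s_j):
  r[X,X] = 1 (diagonal).
  r[X,Y] = -0.1667 / (2.2174 · 1.291) = -0.1667 / 2.8626 = -0.0582
  r[Y,Y] = 1 (diagonal).

R is symmetric with unit diagonal. Assembling:

R = [[1, -0.0582],
 [-0.0582, 1]]


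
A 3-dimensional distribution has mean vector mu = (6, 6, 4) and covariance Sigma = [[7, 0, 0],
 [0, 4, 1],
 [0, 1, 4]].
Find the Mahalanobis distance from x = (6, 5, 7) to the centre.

Step 1 — centre the observation: (x - mu) = (0, -1, 3).

Step 2 — invert Sigma (cofactor / det for 3×3, or solve directly):
  Sigma^{-1} = [[0.1429, 0, 0],
 [0, 0.2667, -0.0667],
 [0, -0.0667, 0.2667]].

Step 3 — form the quadratic (x - mu)^T · Sigma^{-1} · (x - mu):
  Sigma^{-1} · (x - mu) = (0, -0.4667, 0.8667).
  (x - mu)^T · [Sigma^{-1} · (x - mu)] = (0)·(0) + (-1)·(-0.4667) + (3)·(0.8667) = 3.0667.

Step 4 — take square root: d = √(3.0667) ≈ 1.7512.

d(x, mu) = √(3.0667) ≈ 1.7512


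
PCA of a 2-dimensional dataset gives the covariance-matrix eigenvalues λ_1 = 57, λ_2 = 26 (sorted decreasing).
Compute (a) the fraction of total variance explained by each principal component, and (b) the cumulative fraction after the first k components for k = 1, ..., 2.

Step 1 — total variance = trace(Sigma) = Σ λ_i = 57 + 26 = 83.

Step 2 — fraction explained by component i = λ_i / Σ λ:
  PC1: 57/83 = 0.6867
  PC2: 26/83 = 0.3133

Step 3 — cumulative fraction after k components = (λ_1 + ... + λ_k) / Σ λ:
  k = 1: 57/83 = 0.6867
  k = 2: (57 + 26)/83 = 83/83 = 1

Summary (fraction, with percent):

explained: PC1 0.6867 (68.67%), PC2 0.3133 (31.33%);  cumulative: 0.6867, 1


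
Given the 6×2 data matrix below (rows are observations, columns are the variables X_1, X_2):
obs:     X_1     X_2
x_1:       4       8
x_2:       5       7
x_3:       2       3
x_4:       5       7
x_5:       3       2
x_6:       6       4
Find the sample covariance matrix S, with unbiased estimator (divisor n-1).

Step 1 — column means:
  mean(X_1) = (4 + 5 + 2 + 5 + 3 + 6) / 6 = 25/6 = 4.1667
  mean(X_2) = (8 + 7 + 3 + 7 + 2 + 4) / 6 = 31/6 = 5.1667

Step 2 — sample covariance S[i,j] = (1/(n-1)) · Σ_k (x_{k,i} - mean_i) · (x_{k,j} - mean_j), with n-1 = 5.
  S[X_1,X_1] = ((-0.1667)·(-0.1667) + (0.8333)·(0.8333) + (-2.1667)·(-2.1667) + (0.8333)·(0.8333) + (-1.1667)·(-1.1667) + (1.8333)·(1.8333)) / 5 = 10.8333/5 = 2.1667
  S[X_1,X_2] = ((-0.1667)·(2.8333) + (0.8333)·(1.8333) + (-2.1667)·(-2.1667) + (0.8333)·(1.8333) + (-1.1667)·(-3.1667) + (1.8333)·(-1.1667)) / 5 = 8.8333/5 = 1.7667
  S[X_2,X_2] = ((2.8333)·(2.8333) + (1.8333)·(1.8333) + (-2.1667)·(-2.1667) + (1.8333)·(1.8333) + (-3.1667)·(-3.1667) + (-1.1667)·(-1.1667)) / 5 = 30.8333/5 = 6.1667

S is symmetric (S[j,i] = S[i,j]). Assembling:

S = [[2.1667, 1.7667],
 [1.7667, 6.1667]]


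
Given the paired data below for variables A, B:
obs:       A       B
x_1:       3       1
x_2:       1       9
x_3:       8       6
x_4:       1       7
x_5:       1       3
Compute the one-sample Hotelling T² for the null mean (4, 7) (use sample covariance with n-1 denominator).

Step 1 — sample mean vector:
  mean(A) = (3 + 1 + 8 + 1 + 1) / 5 = 14/5 = 2.8
  mean(B) = (1 + 9 + 6 + 7 + 3) / 5 = 26/5 = 5.2
  x̄ = (2.8, 5.2),  deviation x̄ - mu_0 = (2.8, 5.2) - (4, 7) = (-1.2, -1.8).

Step 2 — sample covariance matrix, S[i,j] = (1/(n-1)) · Σ_k (x_{k,i} - mean_i) · (x_{k,j} - mean_j), divisor n-1 = 4:
  S[A,A] = ((0.2)·(0.2) + (-1.8)·(-1.8) + (5.2)·(5.2) + (-1.8)·(-1.8) + (-1.8)·(-1.8)) / 4 = 36.8/4 = 9.2
  S[A,B] = ((0.2)·(-4.2) + (-1.8)·(3.8) + (5.2)·(0.8) + (-1.8)·(1.8) + (-1.8)·(-2.2)) / 4 = -2.8/4 = -0.7
  S[B,B] = ((-4.2)·(-4.2) + (3.8)·(3.8) + (0.8)·(0.8) + (1.8)·(1.8) + (-2.2)·(-2.2)) / 4 = 40.8/4 = 10.2
  S = [[9.2, -0.7],
 [-0.7, 10.2]].

Step 3 — invert S. det(S) = 9.2·10.2 - (-0.7)² = 93.35.
  S^{-1} = (1/det) · [[d, -b], [-b, a]] = [[0.1093, 0.0075],
 [0.0075, 0.0986]].

Step 4 — quadratic form (x̄ - mu_0)^T · S^{-1} · (x̄ - mu_0):
  S^{-1} · (x̄ - mu_0) = (-0.1446, -0.1864),
  (x̄ - mu_0)^T · [...] = (-1.2)·(-0.1446) + (-1.8)·(-0.1864) = 0.5091.

Step 5 — scale by n: T² = 5 · 0.5091 = 2.5453.

T² ≈ 2.5453


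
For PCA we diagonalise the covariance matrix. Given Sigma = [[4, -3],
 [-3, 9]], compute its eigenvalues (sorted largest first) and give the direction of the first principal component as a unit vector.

Step 1 — characteristic polynomial of 2×2 Sigma:
  det(Sigma - λI) = λ² - trace · λ + det = 0.
  trace = 4 + 9 = 13, det = 4·9 - (-3)² = 27.
Step 2 — discriminant:
  Δ = trace² - 4·det = 169 - 108 = 61.
Step 3 — eigenvalues:
  λ = (trace ± √Δ)/2 = (13 ± 7.8102)/2,
  λ_1 = 10.4051,  λ_2 = 2.5949.

Step 4 — unit eigenvector for λ_1: solve (Sigma - λ_1 I)v = 0. First row:
  (4 - 10.4051)·v_x + (-3)·v_y = 0, i.e. (-6.4051)·v_x + (-3)·v_y = 0,
  so v ∝ (b, λ_1 - a) = (-3, 6.4051); multiply by -1 so the first entry is positive: u = (3, -6.4051).
  ||u|| = √((3)² + (-6.4051)²) = √(50.0256) ≈ 7.0729,
  v_1 = u/||u|| ≈ (0.4242, -0.9056) (||v_1|| = 1).

λ_1 = 10.4051,  λ_2 = 2.5949;  v_1 ≈ (0.4242, -0.9056)


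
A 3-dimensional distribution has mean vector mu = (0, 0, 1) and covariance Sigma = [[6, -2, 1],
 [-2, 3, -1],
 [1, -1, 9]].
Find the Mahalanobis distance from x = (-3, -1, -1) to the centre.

Step 1 — centre the observation: (x - mu) = (-3, -1, -2).

Step 2 — invert Sigma (cofactor / det for 3×3, or solve directly):
  Sigma^{-1} = [[0.2149, 0.1405, -0.0083],
 [0.1405, 0.438, 0.0331],
 [-0.0083, 0.0331, 0.1157]].

Step 3 — form the quadratic (x - mu)^T · Sigma^{-1} · (x - mu):
  Sigma^{-1} · (x - mu) = (-0.7686, -0.9256, -0.2397).
  (x - mu)^T · [Sigma^{-1} · (x - mu)] = (-3)·(-0.7686) + (-1)·(-0.9256) + (-2)·(-0.2397) = 3.7107.

Step 4 — take square root: d = √(3.7107) ≈ 1.9263.

d(x, mu) = √(3.7107) ≈ 1.9263


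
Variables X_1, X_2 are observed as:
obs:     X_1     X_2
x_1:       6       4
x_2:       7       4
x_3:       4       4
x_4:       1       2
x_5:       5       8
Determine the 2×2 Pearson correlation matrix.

Step 1 — column means:
  mean(X_1) = (6 + 7 + 4 + 1 + 5) / 5 = 23/5 = 4.6
  mean(X_2) = (4 + 4 + 4 + 2 + 8) / 5 = 22/5 = 4.4

Step 2 — sample variances and covariances s[i,j] = (1/(n-1)) · Σ_k (x_{k,i} - mean_i) · (x_{k,j} - mean_j), with n-1 = 4:
  s[X_1,X_1] = ((1.4)·(1.4) + (2.4)·(2.4) + (-0.6)·(-0.6) + (-3.6)·(-3.6) + (0.4)·(0.4)) / 4 = 21.2/4 = 5.3
  s[X_1,X_2] = ((1.4)·(-0.4) + (2.4)·(-0.4) + (-0.6)·(-0.4) + (-3.6)·(-2.4) + (0.4)·(3.6)) / 4 = 8.8/4 = 2.2
  s[X_2,X_2] = ((-0.4)·(-0.4) + (-0.4)·(-0.4) + (-0.4)·(-0.4) + (-2.4)·(-2.4) + (3.6)·(3.6)) / 4 = 19.2/4 = 4.8
  Sample standard deviations s_i = √(s[i,i]):
  s(X_1) = √(5.3) = 2.3022
  s(X_2) = √(4.8) = 2.1909

Step 3 — r_{ij} = s_{ij} / (s_i · s_j):
  r[X_1,X_1] = 1 (diagonal).
  r[X_1,X_2] = 2.2 / (2.3022 · 2.1909) = 2.2 / 5.0438 = 0.4362
  r[X_2,X_2] = 1 (diagonal).

R is symmetric with unit diagonal. Assembling:

R = [[1, 0.4362],
 [0.4362, 1]]


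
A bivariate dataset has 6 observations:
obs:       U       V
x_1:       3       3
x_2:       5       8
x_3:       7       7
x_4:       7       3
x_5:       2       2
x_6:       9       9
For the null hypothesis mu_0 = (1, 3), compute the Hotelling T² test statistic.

Step 1 — sample mean vector:
  mean(U) = (3 + 5 + 7 + 7 + 2 + 9) / 6 = 33/6 = 5.5
  mean(V) = (3 + 8 + 7 + 3 + 2 + 9) / 6 = 32/6 = 5.3333
  x̄ = (5.5, 5.3333),  deviation x̄ - mu_0 = (5.5, 5.3333) - (1, 3) = (4.5, 2.3333).

Step 2 — sample covariance matrix, S[i,j] = (1/(n-1)) · Σ_k (x_{k,i} - mean_i) · (x_{k,j} - mean_j), divisor n-1 = 5:
  S[U,U] = ((-2.5)·(-2.5) + (-0.5)·(-0.5) + (1.5)·(1.5) + (1.5)·(1.5) + (-3.5)·(-3.5) + (3.5)·(3.5)) / 5 = 35.5/5 = 7.1
  S[U,V] = ((-2.5)·(-2.3333) + (-0.5)·(2.6667) + (1.5)·(1.6667) + (1.5)·(-2.3333) + (-3.5)·(-3.3333) + (3.5)·(3.6667)) / 5 = 28/5 = 5.6
  S[V,V] = ((-2.3333)·(-2.3333) + (2.6667)·(2.6667) + (1.6667)·(1.6667) + (-2.3333)·(-2.3333) + (-3.3333)·(-3.3333) + (3.6667)·(3.6667)) / 5 = 45.3333/5 = 9.0667
  S = [[7.1, 5.6],
 [5.6, 9.0667]].

Step 3 — invert S. det(S) = 7.1·9.0667 - (5.6)² = 33.0133.
  S^{-1} = (1/det) · [[d, -b], [-b, a]] = [[0.2746, -0.1696],
 [-0.1696, 0.2151]].

Step 4 — quadratic form (x̄ - mu_0)^T · S^{-1} · (x̄ - mu_0):
  S^{-1} · (x̄ - mu_0) = (0.8401, -0.2615),
  (x̄ - mu_0)^T · [...] = (4.5)·(0.8401) + (2.3333)·(-0.2615) = 3.1701.

Step 5 — scale by n: T² = 6 · 3.1701 = 19.0206.

T² ≈ 19.0206


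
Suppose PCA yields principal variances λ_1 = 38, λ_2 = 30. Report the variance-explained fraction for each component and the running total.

Step 1 — total variance = trace(Sigma) = Σ λ_i = 38 + 30 = 68.

Step 2 — fraction explained by component i = λ_i / Σ λ:
  PC1: 38/68 = 0.5588
  PC2: 30/68 = 0.4412

Step 3 — cumulative fraction after k components = (λ_1 + ... + λ_k) / Σ λ:
  k = 1: 38/68 = 0.5588
  k = 2: (38 + 30)/68 = 68/68 = 1

Summary (fraction, with percent):

explained: PC1 0.5588 (55.88%), PC2 0.4412 (44.12%);  cumulative: 0.5588, 1


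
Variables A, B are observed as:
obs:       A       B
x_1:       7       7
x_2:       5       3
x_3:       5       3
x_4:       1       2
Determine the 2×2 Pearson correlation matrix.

Step 1 — column means:
  mean(A) = (7 + 5 + 5 + 1) / 4 = 18/4 = 4.5
  mean(B) = (7 + 3 + 3 + 2) / 4 = 15/4 = 3.75

Step 2 — sample variances and covariances s[i,j] = (1/(n-1)) · Σ_k (x_{k,i} - mean_i) · (x_{k,j} - mean_j), with n-1 = 3:
  s[A,A] = ((2.5)·(2.5) + (0.5)·(0.5) + (0.5)·(0.5) + (-3.5)·(-3.5)) / 3 = 19/3 = 6.3333
  s[A,B] = ((2.5)·(3.25) + (0.5)·(-0.75) + (0.5)·(-0.75) + (-3.5)·(-1.75)) / 3 = 13.5/3 = 4.5
  s[B,B] = ((3.25)·(3.25) + (-0.75)·(-0.75) + (-0.75)·(-0.75) + (-1.75)·(-1.75)) / 3 = 14.75/3 = 4.9167
  Sample standard deviations s_i = √(s[i,i]):
  s(A) = √(6.3333) = 2.5166
  s(B) = √(4.9167) = 2.2174

Step 3 — r_{ij} = s_{ij} / (s_i · s_j):
  r[A,A] = 1 (diagonal).
  r[A,B] = 4.5 / (2.5166 · 2.2174) = 4.5 / 5.5802 = 0.8064
  r[B,B] = 1 (diagonal).

R is symmetric with unit diagonal. Assembling:

R = [[1, 0.8064],
 [0.8064, 1]]


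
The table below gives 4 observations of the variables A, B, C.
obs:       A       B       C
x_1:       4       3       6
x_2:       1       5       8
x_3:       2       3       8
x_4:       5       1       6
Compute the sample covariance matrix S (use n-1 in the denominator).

Step 1 — column means:
  mean(A) = (4 + 1 + 2 + 5) / 4 = 12/4 = 3
  mean(B) = (3 + 5 + 3 + 1) / 4 = 12/4 = 3
  mean(C) = (6 + 8 + 8 + 6) / 4 = 28/4 = 7

Step 2 — sample covariance S[i,j] = (1/(n-1)) · Σ_k (x_{k,i} - mean_i) · (x_{k,j} - mean_j), with n-1 = 3.
  S[A,A] = ((1)·(1) + (-2)·(-2) + (-1)·(-1) + (2)·(2)) / 3 = 10/3 = 3.3333
  S[A,B] = ((1)·(0) + (-2)·(2) + (-1)·(0) + (2)·(-2)) / 3 = -8/3 = -2.6667
  S[A,C] = ((1)·(-1) + (-2)·(1) + (-1)·(1) + (2)·(-1)) / 3 = -6/3 = -2
  S[B,B] = ((0)·(0) + (2)·(2) + (0)·(0) + (-2)·(-2)) / 3 = 8/3 = 2.6667
  S[B,C] = ((0)·(-1) + (2)·(1) + (0)·(1) + (-2)·(-1)) / 3 = 4/3 = 1.3333
  S[C,C] = ((-1)·(-1) + (1)·(1) + (1)·(1) + (-1)·(-1)) / 3 = 4/3 = 1.3333

S is symmetric (S[j,i] = S[i,j]). Assembling:

S = [[3.3333, -2.6667, -2],
 [-2.6667, 2.6667, 1.3333],
 [-2, 1.3333, 1.3333]]


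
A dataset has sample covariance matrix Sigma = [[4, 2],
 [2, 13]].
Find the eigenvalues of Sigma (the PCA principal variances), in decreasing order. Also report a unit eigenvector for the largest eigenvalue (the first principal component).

Step 1 — characteristic polynomial of 2×2 Sigma:
  det(Sigma - λI) = λ² - trace · λ + det = 0.
  trace = 4 + 13 = 17, det = 4·13 - (2)² = 48.
Step 2 — discriminant:
  Δ = trace² - 4·det = 289 - 192 = 97.
Step 3 — eigenvalues:
  λ = (trace ± √Δ)/2 = (17 ± 9.8489)/2,
  λ_1 = 13.4244,  λ_2 = 3.5756.

Step 4 — unit eigenvector for λ_1: solve (Sigma - λ_1 I)v = 0. First row:
  (4 - 13.4244)·v_x + (2)·v_y = 0, i.e. (-9.4244)·v_x + (2)·v_y = 0,
  so v ∝ (b, λ_1 - a) = (2, 9.4244) = u.
  ||u|| = √((2)² + (9.4244)²) = √(92.8199) ≈ 9.6343,
  v_1 = u/||u|| ≈ (0.2076, 0.9782) (||v_1|| = 1).

λ_1 = 13.4244,  λ_2 = 3.5756;  v_1 ≈ (0.2076, 0.9782)
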